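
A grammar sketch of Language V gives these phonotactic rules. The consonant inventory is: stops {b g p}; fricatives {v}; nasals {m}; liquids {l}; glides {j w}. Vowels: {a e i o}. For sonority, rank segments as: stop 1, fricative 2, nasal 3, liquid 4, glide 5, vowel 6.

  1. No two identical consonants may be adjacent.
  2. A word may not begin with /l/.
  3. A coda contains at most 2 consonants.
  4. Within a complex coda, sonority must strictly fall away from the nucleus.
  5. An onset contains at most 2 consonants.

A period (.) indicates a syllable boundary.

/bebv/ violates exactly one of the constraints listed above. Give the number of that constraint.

/bebv/: syllable 1 coda /bv/: /b/ (stop, 1) → /v/ (fricative, 2) does not fall.
This is a violation of constraint 4: "Within a complex coda, sonority must strictly fall away from the nucleus."
The remaining constraints (1, 2, 3, 5) are satisfied.

4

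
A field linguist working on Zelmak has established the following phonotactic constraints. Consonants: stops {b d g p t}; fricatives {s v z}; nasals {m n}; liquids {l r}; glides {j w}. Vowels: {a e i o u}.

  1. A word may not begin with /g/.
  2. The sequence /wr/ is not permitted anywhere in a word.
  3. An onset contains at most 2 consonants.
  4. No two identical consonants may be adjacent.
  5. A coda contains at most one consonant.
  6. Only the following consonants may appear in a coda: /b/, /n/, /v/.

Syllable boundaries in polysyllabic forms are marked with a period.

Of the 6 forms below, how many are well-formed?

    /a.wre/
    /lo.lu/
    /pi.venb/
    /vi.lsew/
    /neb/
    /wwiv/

2

/a.wre/ — violates constraint 2: contains banned sequence /wr/ → ill-formed
/lo.lu/ — σ1 onset /l/, coda /∅/ ok; σ2 onset /l/, coda /∅/ ok → well-formed
/pi.venb/ — violates constraint 5: syllable 2 coda /nb/ has 2 consonants (> 1) → ill-formed
/vi.lsew/ — violates constraint 6: syllable 2 coda contains /w/, which is not a licensed coda consonant → ill-formed
/neb/ — σ1 onset /n/, coda /b/ ok → well-formed
/wwiv/ — violates constraint 4: adjacent identical consonants /ww/ → ill-formed
Well-formed: /lo.lu/, /neb/ → 2.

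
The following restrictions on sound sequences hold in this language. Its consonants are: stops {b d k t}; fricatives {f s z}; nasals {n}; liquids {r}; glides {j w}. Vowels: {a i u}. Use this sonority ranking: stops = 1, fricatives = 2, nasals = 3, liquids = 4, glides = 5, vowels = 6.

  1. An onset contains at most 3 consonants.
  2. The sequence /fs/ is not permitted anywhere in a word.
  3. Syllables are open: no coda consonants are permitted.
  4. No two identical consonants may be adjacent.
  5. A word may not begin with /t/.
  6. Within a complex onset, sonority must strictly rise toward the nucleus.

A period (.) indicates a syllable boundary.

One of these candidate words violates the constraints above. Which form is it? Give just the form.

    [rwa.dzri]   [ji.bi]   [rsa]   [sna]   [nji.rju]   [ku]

[rwa.dzri] — σ1 onset /rw/ (4→5 rises), coda /∅/ ok; σ2 onset /dzr/ (1→2→4 rises), coda /∅/ ok → well-formed
[ji.bi] — σ1 onset /j/, coda /∅/ ok; σ2 onset /b/, coda /∅/ ok → well-formed
[rsa] — violates constraint 6: syllable 1 onset /rs/: /r/ (liquid, 4) → /s/ (fricative, 2) does not rise → ill-formed
[sna] — σ1 onset /sn/ (2→3 rises), coda /∅/ ok → well-formed
[nji.rju] — σ1 onset /nj/ (3→5 rises), coda /∅/ ok; σ2 onset /rj/ (4→5 rises), coda /∅/ ok → well-formed
[ku] — σ1 onset /k/, coda /∅/ ok → well-formed

[rsa]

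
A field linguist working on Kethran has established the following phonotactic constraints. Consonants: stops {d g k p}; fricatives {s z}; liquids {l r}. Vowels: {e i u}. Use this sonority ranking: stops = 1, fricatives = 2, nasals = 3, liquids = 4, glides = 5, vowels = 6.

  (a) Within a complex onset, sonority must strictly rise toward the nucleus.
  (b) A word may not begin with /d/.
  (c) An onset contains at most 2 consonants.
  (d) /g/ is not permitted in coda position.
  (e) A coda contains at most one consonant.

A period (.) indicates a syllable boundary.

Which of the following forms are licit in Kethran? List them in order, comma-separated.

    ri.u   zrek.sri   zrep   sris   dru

ri.u, zrek.sri, zrep, sris

ri.u — σ1 onset /r/, coda /∅/ ok; σ2 onset /∅/, coda /∅/ ok → licit
zrek.sri — σ1 onset /zr/ (2→4 rises), coda /k/ ok; σ2 onset /sr/ (2→4 rises), coda /∅/ ok → licit
zrep — σ1 onset /zr/ (2→4 rises), coda /p/ ok → licit
sris — σ1 onset /sr/ (2→4 rises), coda /s/ ok → licit
dru — violates constraint (b): word begins with /d/ → illicit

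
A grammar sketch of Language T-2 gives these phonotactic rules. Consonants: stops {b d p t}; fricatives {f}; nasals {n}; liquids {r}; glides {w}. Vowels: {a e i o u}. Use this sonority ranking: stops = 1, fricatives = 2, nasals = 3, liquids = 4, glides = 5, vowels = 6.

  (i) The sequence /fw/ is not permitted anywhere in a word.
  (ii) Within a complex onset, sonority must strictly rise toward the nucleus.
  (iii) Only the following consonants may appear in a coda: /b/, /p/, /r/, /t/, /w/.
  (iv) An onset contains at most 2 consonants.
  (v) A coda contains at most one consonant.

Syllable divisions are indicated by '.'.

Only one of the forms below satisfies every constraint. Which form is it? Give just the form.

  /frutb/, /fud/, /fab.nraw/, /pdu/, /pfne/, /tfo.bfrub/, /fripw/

/frutb/ — violates constraint (v): syllable 1 coda /tb/ has 2 consonants (> 1) → not permitted
/fud/ — violates constraint (iii): syllable 1 coda contains /d/, which is not a licensed coda consonant → not permitted
/fab.nraw/ — σ1 onset /f/, coda /b/ ok; σ2 onset /nr/ (3→4 rises), coda /w/ ok → permitted
/pdu/ — violates constraint (ii): syllable 1 onset /pd/: /p/ (stop, 1) → /d/ (stop, 1) does not rise → not permitted
/pfne/ — violates constraint (iv): syllable 1 onset /pfn/ has 3 consonants (> 2) → not permitted
/tfo.bfrub/ — violates constraint (iv): syllable 2 onset /bfr/ has 3 consonants (> 2) → not permitted
/fripw/ — violates constraint (v): syllable 1 coda /pw/ has 2 consonants (> 1) → not permitted

/fab.nraw/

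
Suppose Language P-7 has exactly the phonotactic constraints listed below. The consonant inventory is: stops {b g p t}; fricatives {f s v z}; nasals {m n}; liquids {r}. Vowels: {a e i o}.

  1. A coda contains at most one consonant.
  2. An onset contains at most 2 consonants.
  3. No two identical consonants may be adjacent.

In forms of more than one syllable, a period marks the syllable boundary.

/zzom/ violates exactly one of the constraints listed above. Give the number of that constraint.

/zzom/: adjacent identical consonants /zz/.
This is a violation of constraint 3: "No two identical consonants may be adjacent."
The remaining constraints (1, 2) are satisfied.

3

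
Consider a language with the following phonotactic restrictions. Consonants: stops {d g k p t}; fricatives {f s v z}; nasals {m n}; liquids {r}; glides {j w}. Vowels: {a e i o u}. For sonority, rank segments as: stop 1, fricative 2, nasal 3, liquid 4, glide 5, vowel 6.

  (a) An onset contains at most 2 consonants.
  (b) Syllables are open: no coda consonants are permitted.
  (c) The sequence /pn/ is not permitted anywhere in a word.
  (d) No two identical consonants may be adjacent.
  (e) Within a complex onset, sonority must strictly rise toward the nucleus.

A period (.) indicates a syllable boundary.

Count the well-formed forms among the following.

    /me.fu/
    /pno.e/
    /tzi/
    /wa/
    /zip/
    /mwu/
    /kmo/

/me.fu/ — σ1 onset /m/, coda /∅/ ok; σ2 onset /f/, coda /∅/ ok → well-formed
/pno.e/ — violates constraint (c): contains banned sequence /pn/ → ill-formed
/tzi/ — σ1 onset /tz/ (1→2 rises), coda /∅/ ok → well-formed
/wa/ — σ1 onset /w/, coda /∅/ ok → well-formed
/zip/ — violates constraint (b): syllable 1 coda /p/ has 1 consonant (> 0) → ill-formed
/mwu/ — σ1 onset /mw/ (3→5 rises), coda /∅/ ok → well-formed
/kmo/ — σ1 onset /km/ (1→3 rises), coda /∅/ ok → well-formed
Well-formed: /me.fu/, /tzi/, /wa/, /mwu/, /kmo/ → 5.

5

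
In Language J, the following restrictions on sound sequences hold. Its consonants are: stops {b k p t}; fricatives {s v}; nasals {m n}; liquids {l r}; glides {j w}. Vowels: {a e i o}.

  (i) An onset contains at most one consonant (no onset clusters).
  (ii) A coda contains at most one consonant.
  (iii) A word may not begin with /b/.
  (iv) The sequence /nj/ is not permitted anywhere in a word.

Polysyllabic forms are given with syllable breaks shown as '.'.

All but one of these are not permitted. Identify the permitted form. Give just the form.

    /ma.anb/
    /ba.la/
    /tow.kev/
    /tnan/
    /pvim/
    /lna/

/tow.kev/

/ma.anb/ — violates constraint (ii): syllable 2 coda /nb/ has 2 consonants (> 1) → not permitted
/ba.la/ — violates constraint (iii): word begins with /b/ → not permitted
/tow.kev/ — σ1 onset /t/, coda /w/ ok; σ2 onset /k/, coda /v/ ok → permitted
/tnan/ — violates constraint (i): syllable 1 onset /tn/ has 2 consonants (> 1) → not permitted
/pvim/ — violates constraint (i): syllable 1 onset /pv/ has 2 consonants (> 1) → not permitted
/lna/ — violates constraint (i): syllable 1 onset /ln/ has 2 consonants (> 1) → not permitted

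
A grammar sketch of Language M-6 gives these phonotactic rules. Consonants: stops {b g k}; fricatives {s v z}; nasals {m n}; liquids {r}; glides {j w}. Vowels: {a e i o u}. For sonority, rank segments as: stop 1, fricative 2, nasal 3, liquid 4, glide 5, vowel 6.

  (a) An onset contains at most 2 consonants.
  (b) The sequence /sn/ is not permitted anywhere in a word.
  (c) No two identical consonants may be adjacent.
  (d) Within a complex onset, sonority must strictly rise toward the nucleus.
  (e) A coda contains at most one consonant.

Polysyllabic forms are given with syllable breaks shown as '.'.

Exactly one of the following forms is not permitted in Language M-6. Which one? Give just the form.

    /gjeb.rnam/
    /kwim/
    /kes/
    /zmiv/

/gjeb.rnam/ — violates constraint (d): syllable 2 onset /rn/: /r/ (liquid, 4) → /n/ (nasal, 3) does not rise → not permitted
/kwim/ — σ1 onset /kw/ (1→5 rises), coda /m/ ok → permitted
/kes/ — σ1 onset /k/, coda /s/ ok → permitted
/zmiv/ — σ1 onset /zm/ (2→3 rises), coda /v/ ok → permitted

/gjeb.rnam/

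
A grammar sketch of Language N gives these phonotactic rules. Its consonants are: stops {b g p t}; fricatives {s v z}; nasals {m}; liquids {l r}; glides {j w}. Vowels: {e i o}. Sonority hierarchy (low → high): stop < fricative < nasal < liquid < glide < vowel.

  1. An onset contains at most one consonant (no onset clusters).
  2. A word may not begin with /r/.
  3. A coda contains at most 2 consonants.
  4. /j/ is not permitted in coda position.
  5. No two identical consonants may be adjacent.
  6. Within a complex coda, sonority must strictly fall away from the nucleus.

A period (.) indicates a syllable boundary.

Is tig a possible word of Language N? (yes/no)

tig — σ1 onset /t/, coda /g/ ok → permitted

yes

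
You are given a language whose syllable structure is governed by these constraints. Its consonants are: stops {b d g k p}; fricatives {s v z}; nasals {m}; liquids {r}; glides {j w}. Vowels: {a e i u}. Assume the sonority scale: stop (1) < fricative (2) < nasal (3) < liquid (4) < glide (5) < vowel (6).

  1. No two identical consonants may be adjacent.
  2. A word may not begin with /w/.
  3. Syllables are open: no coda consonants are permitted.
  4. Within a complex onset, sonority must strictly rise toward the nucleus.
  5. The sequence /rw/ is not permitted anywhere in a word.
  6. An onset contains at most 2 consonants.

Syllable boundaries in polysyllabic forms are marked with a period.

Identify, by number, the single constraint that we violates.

2

we: word begins with /w/.
This is a violation of constraint 2: "A word may not begin with /w/."
The remaining constraints (1, 3, 4, 5, 6) are satisfied.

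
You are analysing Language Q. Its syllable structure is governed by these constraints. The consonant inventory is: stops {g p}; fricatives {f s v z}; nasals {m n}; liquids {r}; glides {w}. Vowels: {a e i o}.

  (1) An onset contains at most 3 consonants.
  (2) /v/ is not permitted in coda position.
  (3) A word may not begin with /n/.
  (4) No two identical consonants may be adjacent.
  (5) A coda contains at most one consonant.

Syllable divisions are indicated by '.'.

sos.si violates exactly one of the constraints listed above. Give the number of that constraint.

sos.si: adjacent identical consonants /ss/.
This is a violation of constraint 4: "No two identical consonants may be adjacent."
The remaining constraints (1, 2, 3, 5) are satisfied.

4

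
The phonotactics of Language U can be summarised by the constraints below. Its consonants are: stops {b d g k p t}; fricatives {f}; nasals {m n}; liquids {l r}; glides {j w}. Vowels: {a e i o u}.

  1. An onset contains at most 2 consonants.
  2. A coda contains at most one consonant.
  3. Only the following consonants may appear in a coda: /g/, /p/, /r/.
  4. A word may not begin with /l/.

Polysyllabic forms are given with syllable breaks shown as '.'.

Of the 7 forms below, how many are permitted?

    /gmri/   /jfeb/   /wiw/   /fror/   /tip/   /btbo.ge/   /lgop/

/gmri/ — violates constraint 1: syllable 1 onset /gmr/ has 3 consonants (> 2) → not permitted
/jfeb/ — violates constraint 3: syllable 1 coda contains /b/, which is not a licensed coda consonant → not permitted
/wiw/ — violates constraint 3: syllable 1 coda contains /w/, which is not a licensed coda consonant → not permitted
/fror/ — σ1 onset /fr/ (2C), coda /r/ ok → permitted
/tip/ — σ1 onset /t/, coda /p/ ok → permitted
/btbo.ge/ — violates constraint 1: syllable 1 onset /btb/ has 3 consonants (> 2) → not permitted
/lgop/ — violates constraint 4: word begins with /l/ → not permitted
Permitted: /fror/, /tip/ → 2.

2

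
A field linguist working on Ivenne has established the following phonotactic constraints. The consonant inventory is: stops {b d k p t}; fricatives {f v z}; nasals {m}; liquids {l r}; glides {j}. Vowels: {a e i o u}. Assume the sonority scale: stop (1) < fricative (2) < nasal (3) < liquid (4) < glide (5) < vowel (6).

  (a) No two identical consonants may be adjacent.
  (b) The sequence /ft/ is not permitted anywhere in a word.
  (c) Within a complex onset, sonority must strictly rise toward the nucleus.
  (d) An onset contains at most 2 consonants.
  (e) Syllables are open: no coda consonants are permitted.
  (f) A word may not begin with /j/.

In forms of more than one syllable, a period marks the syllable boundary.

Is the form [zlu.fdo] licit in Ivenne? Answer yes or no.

no

[zlu.fdo] — violates constraint (c): syllable 2 onset /fd/: /f/ (fricative, 2) → /d/ (stop, 1) does not rise → illicit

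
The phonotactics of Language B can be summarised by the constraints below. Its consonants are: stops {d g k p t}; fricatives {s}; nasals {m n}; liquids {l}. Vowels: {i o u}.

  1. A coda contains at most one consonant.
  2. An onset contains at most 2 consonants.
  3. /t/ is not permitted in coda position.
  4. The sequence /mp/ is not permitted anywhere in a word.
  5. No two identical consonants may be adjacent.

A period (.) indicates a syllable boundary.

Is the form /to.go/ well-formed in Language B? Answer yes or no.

yes

/to.go/ — σ1 onset /t/, coda /∅/ ok; σ2 onset /g/, coda /∅/ ok → well-formed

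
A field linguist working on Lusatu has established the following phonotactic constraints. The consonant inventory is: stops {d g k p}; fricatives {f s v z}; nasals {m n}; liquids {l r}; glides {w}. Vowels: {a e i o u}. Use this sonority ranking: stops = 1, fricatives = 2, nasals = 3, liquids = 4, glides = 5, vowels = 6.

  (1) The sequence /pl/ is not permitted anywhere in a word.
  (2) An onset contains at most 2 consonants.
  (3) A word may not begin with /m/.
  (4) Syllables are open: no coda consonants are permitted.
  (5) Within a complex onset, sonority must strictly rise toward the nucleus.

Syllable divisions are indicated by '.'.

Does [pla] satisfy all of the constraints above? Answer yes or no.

no

[pla] — violates constraint 1: contains banned sequence /pl/ → not permitted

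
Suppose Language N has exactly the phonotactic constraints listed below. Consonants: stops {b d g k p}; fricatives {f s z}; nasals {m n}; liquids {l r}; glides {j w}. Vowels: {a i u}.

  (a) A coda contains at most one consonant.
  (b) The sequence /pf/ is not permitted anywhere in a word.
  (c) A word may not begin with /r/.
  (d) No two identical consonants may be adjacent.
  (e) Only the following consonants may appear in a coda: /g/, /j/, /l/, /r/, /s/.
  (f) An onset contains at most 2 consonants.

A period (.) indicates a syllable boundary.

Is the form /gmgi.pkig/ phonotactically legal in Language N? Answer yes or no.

no

/gmgi.pkig/ — violates constraint (f): syllable 1 onset /gmg/ has 3 consonants (> 2) → phonotactically illegal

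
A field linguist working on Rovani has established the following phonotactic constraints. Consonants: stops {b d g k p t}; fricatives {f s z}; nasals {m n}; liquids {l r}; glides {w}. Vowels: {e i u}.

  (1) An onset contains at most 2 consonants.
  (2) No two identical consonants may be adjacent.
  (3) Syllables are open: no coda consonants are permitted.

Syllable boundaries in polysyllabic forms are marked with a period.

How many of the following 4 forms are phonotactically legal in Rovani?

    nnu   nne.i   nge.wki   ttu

1

nnu — violates constraint 2: adjacent identical consonants /nn/ → phonotactically illegal
nne.i — violates constraint 2: adjacent identical consonants /nn/ → phonotactically illegal
nge.wki — σ1 onset /ng/ (2C), coda /∅/ ok; σ2 onset /wk/ (2C), coda /∅/ ok → phonotactically legal
ttu — violates constraint 2: adjacent identical consonants /tt/ → phonotactically illegal
Phonotactically legal: nge.wki → 1.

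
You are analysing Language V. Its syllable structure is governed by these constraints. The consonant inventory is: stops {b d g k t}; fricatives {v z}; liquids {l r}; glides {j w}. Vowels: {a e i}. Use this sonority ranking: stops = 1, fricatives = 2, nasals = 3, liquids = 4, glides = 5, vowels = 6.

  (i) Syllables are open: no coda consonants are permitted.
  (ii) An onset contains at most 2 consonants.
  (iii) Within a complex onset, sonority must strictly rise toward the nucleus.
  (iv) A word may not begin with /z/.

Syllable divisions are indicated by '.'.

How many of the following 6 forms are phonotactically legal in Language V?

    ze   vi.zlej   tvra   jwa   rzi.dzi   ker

0

ze — violates constraint (iv): word begins with /z/ → phonotactically illegal
vi.zlej — violates constraint (i): syllable 2 coda /j/ has 1 consonant (> 0) → phonotactically illegal
tvra — violates constraint (ii): syllable 1 onset /tvr/ has 3 consonants (> 2) → phonotactically illegal
jwa — violates constraint (iii): syllable 1 onset /jw/: /j/ (glide, 5) → /w/ (glide, 5) does not rise → phonotactically illegal
rzi.dzi — violates constraint (iii): syllable 1 onset /rz/: /r/ (liquid, 4) → /z/ (fricative, 2) does not rise → phonotactically illegal
ker — violates constraint (i): syllable 1 coda /r/ has 1 consonant (> 0) → phonotactically illegal
No form is phonotactically legal → 0.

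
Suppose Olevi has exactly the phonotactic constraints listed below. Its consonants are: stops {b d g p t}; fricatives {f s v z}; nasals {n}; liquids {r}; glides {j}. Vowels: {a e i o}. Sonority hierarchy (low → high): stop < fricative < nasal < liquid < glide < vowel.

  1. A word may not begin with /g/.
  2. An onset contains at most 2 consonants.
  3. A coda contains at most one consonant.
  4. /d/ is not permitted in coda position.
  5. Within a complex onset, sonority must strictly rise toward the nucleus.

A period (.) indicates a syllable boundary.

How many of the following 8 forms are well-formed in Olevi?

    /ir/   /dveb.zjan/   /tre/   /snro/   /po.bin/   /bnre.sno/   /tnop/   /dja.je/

/ir/ — σ1 onset /∅/, coda /r/ ok → well-formed
/dveb.zjan/ — σ1 onset /dv/ (1→2 rises), coda /b/ ok; σ2 onset /zj/ (2→5 rises), coda /n/ ok → well-formed
/tre/ — σ1 onset /tr/ (1→4 rises), coda /∅/ ok → well-formed
/snro/ — violates constraint 2: syllable 1 onset /snr/ has 3 consonants (> 2) → ill-formed
/po.bin/ — σ1 onset /p/, coda /∅/ ok; σ2 onset /b/, coda /n/ ok → well-formed
/bnre.sno/ — violates constraint 2: syllable 1 onset /bnr/ has 3 consonants (> 2) → ill-formed
/tnop/ — σ1 onset /tn/ (1→3 rises), coda /p/ ok → well-formed
/dja.je/ — σ1 onset /dj/ (1→5 rises), coda /∅/ ok; σ2 onset /j/, coda /∅/ ok → well-formed
Well-formed: /ir/, /dveb.zjan/, /tre/, /po.bin/, /tnop/, /dja.je/ → 6.

6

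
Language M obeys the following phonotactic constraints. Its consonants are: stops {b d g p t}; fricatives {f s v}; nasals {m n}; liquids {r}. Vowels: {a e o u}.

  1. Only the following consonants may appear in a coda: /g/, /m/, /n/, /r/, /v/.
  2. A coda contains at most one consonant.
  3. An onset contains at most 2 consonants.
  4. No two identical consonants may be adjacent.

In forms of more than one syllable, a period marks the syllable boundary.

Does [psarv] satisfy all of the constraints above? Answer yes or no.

[psarv] — violates constraint 2: syllable 1 coda /rv/ has 2 consonants (> 1) → ill-formed

no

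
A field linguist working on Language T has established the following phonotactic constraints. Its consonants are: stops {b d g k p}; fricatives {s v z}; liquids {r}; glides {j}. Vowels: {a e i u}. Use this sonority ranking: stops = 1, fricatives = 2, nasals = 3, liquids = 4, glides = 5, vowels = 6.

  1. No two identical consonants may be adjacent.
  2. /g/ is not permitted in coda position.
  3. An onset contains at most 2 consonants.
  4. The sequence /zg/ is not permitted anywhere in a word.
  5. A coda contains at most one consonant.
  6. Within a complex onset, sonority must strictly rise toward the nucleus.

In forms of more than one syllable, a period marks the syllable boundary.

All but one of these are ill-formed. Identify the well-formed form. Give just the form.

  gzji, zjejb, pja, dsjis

pja

gzji — violates constraint 3: syllable 1 onset /gzj/ has 3 consonants (> 2) → ill-formed
zjejb — violates constraint 5: syllable 1 coda /jb/ has 2 consonants (> 1) → ill-formed
pja — σ1 onset /pj/ (1→5 rises), coda /∅/ ok → well-formed
dsjis — violates constraint 3: syllable 1 onset /dsj/ has 3 consonants (> 2) → ill-formed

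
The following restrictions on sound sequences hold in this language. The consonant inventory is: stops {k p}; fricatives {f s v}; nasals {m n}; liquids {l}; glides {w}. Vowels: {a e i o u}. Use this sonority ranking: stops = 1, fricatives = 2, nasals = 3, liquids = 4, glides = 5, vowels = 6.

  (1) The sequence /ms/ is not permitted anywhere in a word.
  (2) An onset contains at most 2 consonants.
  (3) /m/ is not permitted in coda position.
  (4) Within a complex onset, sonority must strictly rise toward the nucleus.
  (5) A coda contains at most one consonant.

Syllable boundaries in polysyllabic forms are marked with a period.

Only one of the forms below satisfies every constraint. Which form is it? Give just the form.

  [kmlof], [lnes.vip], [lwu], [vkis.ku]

[lwu]

[kmlof] — violates constraint 2: syllable 1 onset /kml/ has 3 consonants (> 2) → phonotactically illegal
[lnes.vip] — violates constraint 4: syllable 1 onset /ln/: /l/ (liquid, 4) → /n/ (nasal, 3) does not rise → phonotactically illegal
[lwu] — σ1 onset /lw/ (4→5 rises), coda /∅/ ok → phonotactically legal
[vkis.ku] — violates constraint 4: syllable 1 onset /vk/: /v/ (fricative, 2) → /k/ (stop, 1) does not rise → phonotactically illegal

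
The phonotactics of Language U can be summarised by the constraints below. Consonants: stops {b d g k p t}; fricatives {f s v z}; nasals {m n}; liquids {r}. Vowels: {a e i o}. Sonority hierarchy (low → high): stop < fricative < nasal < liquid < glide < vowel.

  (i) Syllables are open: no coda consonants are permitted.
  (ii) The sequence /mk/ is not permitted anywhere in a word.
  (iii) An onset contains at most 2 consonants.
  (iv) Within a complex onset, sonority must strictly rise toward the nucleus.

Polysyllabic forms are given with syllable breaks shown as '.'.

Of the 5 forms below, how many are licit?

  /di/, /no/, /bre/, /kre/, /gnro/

/di/ — σ1 onset /d/, coda /∅/ ok → licit
/no/ — σ1 onset /n/, coda /∅/ ok → licit
/bre/ — σ1 onset /br/ (1→4 rises), coda /∅/ ok → licit
/kre/ — σ1 onset /kr/ (1→4 rises), coda /∅/ ok → licit
/gnro/ — violates constraint (iii): syllable 1 onset /gnr/ has 3 consonants (> 2) → illicit
Licit: /di/, /no/, /bre/, /kre/ → 4.

4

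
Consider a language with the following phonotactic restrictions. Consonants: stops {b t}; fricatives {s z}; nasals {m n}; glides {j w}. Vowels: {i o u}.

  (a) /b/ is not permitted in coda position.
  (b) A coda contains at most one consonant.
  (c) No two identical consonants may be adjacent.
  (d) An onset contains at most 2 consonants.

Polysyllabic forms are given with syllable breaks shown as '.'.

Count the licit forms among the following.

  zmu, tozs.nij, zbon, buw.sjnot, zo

zmu — σ1 onset /zm/ (2C), coda /∅/ ok → licit
tozs.nij — violates constraint (b): syllable 1 coda /zs/ has 2 consonants (> 1) → illicit
zbon — σ1 onset /zb/ (2C), coda /n/ ok → licit
buw.sjnot — violates constraint (d): syllable 2 onset /sjn/ has 3 consonants (> 2) → illicit
zo — σ1 onset /z/, coda /∅/ ok → licit
Licit: zmu, zbon, zo → 3.

3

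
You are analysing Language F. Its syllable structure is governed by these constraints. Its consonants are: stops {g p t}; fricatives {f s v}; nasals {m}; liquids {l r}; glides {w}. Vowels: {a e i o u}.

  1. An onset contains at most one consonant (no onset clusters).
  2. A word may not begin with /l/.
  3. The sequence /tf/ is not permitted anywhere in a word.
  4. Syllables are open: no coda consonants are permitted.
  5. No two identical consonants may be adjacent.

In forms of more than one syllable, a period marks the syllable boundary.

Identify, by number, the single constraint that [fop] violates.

4

[fop]: syllable 1 coda /p/ has 1 consonant (> 0).
This is a violation of constraint 4: "Syllables are open: no coda consonants are permitted."
The remaining constraints (1, 2, 3, 5) are satisfied.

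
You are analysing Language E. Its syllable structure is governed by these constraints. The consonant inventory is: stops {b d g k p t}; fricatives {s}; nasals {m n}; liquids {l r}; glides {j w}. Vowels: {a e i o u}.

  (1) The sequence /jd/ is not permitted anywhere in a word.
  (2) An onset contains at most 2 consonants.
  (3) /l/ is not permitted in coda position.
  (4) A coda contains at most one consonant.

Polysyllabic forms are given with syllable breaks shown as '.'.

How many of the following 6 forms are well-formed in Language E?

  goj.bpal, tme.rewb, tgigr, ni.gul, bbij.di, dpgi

0

goj.bpal — violates constraint 3: syllable 2 coda contains /l/ → ill-formed
tme.rewb — violates constraint 4: syllable 2 coda /wb/ has 2 consonants (> 1) → ill-formed
tgigr — violates constraint 4: syllable 1 coda /gr/ has 2 consonants (> 1) → ill-formed
ni.gul — violates constraint 3: syllable 2 coda contains /l/ → ill-formed
bbij.di — violates constraint 1: contains banned sequence /jd/ → ill-formed
dpgi — violates constraint 2: syllable 1 onset /dpg/ has 3 consonants (> 2) → ill-formed
No form is well-formed → 0.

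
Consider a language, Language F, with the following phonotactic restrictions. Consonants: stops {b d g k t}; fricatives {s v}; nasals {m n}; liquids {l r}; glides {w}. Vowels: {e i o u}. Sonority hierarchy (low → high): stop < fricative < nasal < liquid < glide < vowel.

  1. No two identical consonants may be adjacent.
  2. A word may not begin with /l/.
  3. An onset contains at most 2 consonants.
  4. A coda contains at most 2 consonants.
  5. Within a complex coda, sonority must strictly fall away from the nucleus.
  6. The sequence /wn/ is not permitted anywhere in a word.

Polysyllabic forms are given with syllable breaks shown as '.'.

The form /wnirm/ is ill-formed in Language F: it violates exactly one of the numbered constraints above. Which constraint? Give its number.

6

/wnirm/: contains banned sequence /wn/.
This is a violation of constraint 6: "The sequence /wn/ is not permitted anywhere in a word."
The remaining constraints (1, 2, 3, 4, 5) are satisfied.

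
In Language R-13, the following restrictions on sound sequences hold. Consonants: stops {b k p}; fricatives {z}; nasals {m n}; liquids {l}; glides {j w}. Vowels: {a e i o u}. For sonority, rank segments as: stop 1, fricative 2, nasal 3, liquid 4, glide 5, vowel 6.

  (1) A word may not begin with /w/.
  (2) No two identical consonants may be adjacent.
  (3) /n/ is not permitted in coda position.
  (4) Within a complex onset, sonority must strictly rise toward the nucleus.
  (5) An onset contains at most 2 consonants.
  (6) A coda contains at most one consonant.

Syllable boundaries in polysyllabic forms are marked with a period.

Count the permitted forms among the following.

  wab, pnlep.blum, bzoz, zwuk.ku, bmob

wab — violates constraint 1: word begins with /w/ → not permitted
pnlep.blum — violates constraint 5: syllable 1 onset /pnl/ has 3 consonants (> 2) → not permitted
bzoz — σ1 onset /bz/ (1→2 rises), coda /z/ ok → permitted
zwuk.ku — violates constraint 2: adjacent identical consonants /kk/ → not permitted
bmob — σ1 onset /bm/ (1→3 rises), coda /b/ ok → permitted
Permitted: bzoz, bmob → 2.

2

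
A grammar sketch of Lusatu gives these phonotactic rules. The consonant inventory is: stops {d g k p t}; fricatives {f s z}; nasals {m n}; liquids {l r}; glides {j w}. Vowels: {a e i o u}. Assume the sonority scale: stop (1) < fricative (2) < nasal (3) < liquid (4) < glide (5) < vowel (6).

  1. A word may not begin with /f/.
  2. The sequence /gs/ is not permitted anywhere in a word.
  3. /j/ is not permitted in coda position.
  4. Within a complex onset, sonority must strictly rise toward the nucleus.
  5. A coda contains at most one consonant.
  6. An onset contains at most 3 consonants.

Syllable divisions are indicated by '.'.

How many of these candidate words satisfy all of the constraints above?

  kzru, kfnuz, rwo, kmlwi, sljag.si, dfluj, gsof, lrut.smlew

3

kzru — σ1 onset /kzr/ (1→2→4 rises), coda /∅/ ok → phonotactically legal
kfnuz — σ1 onset /kfn/ (1→2→3 rises), coda /z/ ok → phonotactically legal
rwo — σ1 onset /rw/ (4→5 rises), coda /∅/ ok → phonotactically legal
kmlwi — violates constraint 6: syllable 1 onset /kmlw/ has 4 consonants (> 3) → phonotactically illegal
sljag.si — violates constraint 2: contains banned sequence /gs/ → phonotactically illegal
dfluj — violates constraint 3: syllable 1 coda contains /j/ → phonotactically illegal
gsof — violates constraint 2: contains banned sequence /gs/ → phonotactically illegal
lrut.smlew — violates constraint 4: syllable 1 onset /lr/: /l/ (liquid, 4) → /r/ (liquid, 4) does not rise → phonotactically illegal
Phonotactically legal: kzru, kfnuz, rwo → 3.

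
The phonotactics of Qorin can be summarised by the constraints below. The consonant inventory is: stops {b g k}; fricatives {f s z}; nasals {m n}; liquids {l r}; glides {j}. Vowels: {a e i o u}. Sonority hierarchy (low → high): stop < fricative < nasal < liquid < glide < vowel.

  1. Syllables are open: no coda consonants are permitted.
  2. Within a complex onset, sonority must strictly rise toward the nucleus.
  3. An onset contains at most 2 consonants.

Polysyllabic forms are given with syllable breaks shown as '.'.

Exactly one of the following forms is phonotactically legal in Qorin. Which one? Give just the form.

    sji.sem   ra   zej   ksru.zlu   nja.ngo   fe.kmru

sji.sem — violates constraint 1: syllable 2 coda /m/ has 1 consonant (> 0) → phonotactically illegal
ra — σ1 onset /r/, coda /∅/ ok → phonotactically legal
zej — violates constraint 1: syllable 1 coda /j/ has 1 consonant (> 0) → phonotactically illegal
ksru.zlu — violates constraint 3: syllable 1 onset /ksr/ has 3 consonants (> 2) → phonotactically illegal
nja.ngo — violates constraint 2: syllable 2 onset /ng/: /n/ (nasal, 3) → /g/ (stop, 1) does not rise → phonotactically illegal
fe.kmru — violates constraint 3: syllable 2 onset /kmr/ has 3 consonants (> 2) → phonotactically illegal

ra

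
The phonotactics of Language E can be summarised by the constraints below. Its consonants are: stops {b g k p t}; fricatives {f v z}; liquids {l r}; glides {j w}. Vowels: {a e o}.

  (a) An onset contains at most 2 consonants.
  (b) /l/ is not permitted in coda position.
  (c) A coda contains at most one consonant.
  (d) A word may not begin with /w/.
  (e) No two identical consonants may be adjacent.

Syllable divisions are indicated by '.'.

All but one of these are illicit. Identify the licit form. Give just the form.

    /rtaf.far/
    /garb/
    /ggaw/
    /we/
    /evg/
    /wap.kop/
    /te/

/te/

/rtaf.far/ — violates constraint (e): adjacent identical consonants /ff/ → illicit
/garb/ — violates constraint (c): syllable 1 coda /rb/ has 2 consonants (> 1) → illicit
/ggaw/ — violates constraint (e): adjacent identical consonants /gg/ → illicit
/we/ — violates constraint (d): word begins with /w/ → illicit
/evg/ — violates constraint (c): syllable 1 coda /vg/ has 2 consonants (> 1) → illicit
/wap.kop/ — violates constraint (d): word begins with /w/ → illicit
/te/ — σ1 onset /t/, coda /∅/ ok → licit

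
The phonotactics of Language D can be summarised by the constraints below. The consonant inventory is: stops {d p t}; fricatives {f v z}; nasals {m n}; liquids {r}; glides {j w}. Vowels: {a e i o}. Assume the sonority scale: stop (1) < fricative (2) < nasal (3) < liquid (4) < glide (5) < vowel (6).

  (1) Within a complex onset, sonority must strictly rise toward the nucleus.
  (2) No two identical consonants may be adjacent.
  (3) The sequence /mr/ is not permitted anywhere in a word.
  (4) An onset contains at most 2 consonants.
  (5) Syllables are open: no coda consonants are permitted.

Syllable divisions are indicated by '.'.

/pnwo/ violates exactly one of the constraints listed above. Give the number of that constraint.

/pnwo/: syllable 1 onset /pnw/ has 3 consonants (> 2).
This is a violation of constraint 4: "An onset contains at most 2 consonants."
The remaining constraints (1, 2, 3, 5) are satisfied.

4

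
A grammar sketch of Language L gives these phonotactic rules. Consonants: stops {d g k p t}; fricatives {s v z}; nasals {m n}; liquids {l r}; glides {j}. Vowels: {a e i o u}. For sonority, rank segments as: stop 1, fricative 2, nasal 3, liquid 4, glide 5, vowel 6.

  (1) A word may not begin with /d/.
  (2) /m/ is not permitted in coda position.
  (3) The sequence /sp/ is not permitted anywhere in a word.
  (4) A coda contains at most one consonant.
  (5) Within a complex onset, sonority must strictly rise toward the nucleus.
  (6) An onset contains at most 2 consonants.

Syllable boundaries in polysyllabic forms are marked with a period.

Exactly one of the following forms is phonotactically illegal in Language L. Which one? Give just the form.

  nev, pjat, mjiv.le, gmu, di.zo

nev — σ1 onset /n/, coda /v/ ok → phonotactically legal
pjat — σ1 onset /pj/ (1→5 rises), coda /t/ ok → phonotactically legal
mjiv.le — σ1 onset /mj/ (3→5 rises), coda /v/ ok; σ2 onset /l/, coda /∅/ ok → phonotactically legal
gmu — σ1 onset /gm/ (1→3 rises), coda /∅/ ok → phonotactically legal
di.zo — violates constraint 1: word begins with /d/ → phonotactically illegal

di.zo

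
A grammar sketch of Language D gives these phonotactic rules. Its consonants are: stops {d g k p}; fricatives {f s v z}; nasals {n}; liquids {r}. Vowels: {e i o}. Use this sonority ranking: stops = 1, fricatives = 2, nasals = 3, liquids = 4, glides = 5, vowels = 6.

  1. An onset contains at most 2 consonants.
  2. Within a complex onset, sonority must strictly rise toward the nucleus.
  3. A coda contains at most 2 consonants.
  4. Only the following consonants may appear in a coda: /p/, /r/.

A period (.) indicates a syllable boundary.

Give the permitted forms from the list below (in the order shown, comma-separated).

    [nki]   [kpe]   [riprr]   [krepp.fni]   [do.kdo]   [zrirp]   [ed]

[nki] — violates constraint 2: syllable 1 onset /nk/: /n/ (nasal, 3) → /k/ (stop, 1) does not rise → not permitted
[kpe] — violates constraint 2: syllable 1 onset /kp/: /k/ (stop, 1) → /p/ (stop, 1) does not rise → not permitted
[riprr] — violates constraint 3: syllable 1 coda /prr/ has 3 consonants (> 2) → not permitted
[krepp.fni] — σ1 onset /kr/ (1→4 rises), coda /pp/ (2C) ok; σ2 onset /fn/ (2→3 rises), coda /∅/ ok → permitted
[do.kdo] — violates constraint 2: syllable 2 onset /kd/: /k/ (stop, 1) → /d/ (stop, 1) does not rise → not permitted
[zrirp] — σ1 onset /zr/ (2→4 rises), coda /rp/ (2C) ok → permitted
[ed] — violates constraint 4: syllable 1 coda contains /d/, which is not a licensed coda consonant → not permitted

[krepp.fni], [zrirp]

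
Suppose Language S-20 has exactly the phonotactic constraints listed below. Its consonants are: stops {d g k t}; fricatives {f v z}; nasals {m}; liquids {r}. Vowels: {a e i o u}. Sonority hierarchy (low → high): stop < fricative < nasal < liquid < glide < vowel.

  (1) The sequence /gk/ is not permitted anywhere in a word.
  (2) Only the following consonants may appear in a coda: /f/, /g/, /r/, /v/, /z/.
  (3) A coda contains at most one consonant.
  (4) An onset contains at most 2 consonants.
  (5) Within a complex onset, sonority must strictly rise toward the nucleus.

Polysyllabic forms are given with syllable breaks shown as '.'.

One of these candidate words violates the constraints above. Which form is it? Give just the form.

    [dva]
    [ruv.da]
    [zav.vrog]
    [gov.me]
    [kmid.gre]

[dva] — σ1 onset /dv/ (1→2 rises), coda /∅/ ok → licit
[ruv.da] — σ1 onset /r/, coda /v/ ok; σ2 onset /d/, coda /∅/ ok → licit
[zav.vrog] — σ1 onset /z/, coda /v/ ok; σ2 onset /vr/ (2→4 rises), coda /g/ ok → licit
[gov.me] — σ1 onset /g/, coda /v/ ok; σ2 onset /m/, coda /∅/ ok → licit
[kmid.gre] — violates constraint 2: syllable 1 coda contains /d/, which is not a licensed coda consonant → illicit

[kmid.gre]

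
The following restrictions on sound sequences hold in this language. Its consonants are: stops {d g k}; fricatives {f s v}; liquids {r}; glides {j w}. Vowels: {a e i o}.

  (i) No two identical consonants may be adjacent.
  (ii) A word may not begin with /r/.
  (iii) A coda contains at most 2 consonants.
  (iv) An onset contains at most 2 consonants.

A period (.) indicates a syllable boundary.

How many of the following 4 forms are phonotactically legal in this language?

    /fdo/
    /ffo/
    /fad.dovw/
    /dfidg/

/fdo/ — σ1 onset /fd/ (2C), coda /∅/ ok → phonotactically legal
/ffo/ — violates constraint (i): adjacent identical consonants /ff/ → phonotactically illegal
/fad.dovw/ — violates constraint (i): adjacent identical consonants /dd/ → phonotactically illegal
/dfidg/ — σ1 onset /df/ (2C), coda /dg/ (2C) ok → phonotactically legal
Phonotactically legal: /fdo/, /dfidg/ → 2.

2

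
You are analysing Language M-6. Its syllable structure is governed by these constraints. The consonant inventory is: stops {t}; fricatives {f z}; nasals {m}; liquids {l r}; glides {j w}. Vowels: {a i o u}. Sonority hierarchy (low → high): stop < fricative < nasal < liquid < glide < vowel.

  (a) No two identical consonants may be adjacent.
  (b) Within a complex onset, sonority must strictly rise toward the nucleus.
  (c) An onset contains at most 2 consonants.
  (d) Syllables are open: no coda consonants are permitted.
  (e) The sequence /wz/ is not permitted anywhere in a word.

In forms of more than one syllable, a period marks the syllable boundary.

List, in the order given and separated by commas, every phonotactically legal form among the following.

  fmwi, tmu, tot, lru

tmu

fmwi — violates constraint (c): syllable 1 onset /fmw/ has 3 consonants (> 2) → phonotactically illegal
tmu — σ1 onset /tm/ (1→3 rises), coda /∅/ ok → phonotactically legal
tot — violates constraint (d): syllable 1 coda /t/ has 1 consonant (> 0) → phonotactically illegal
lru — violates constraint (b): syllable 1 onset /lr/: /l/ (liquid, 4) → /r/ (liquid, 4) does not rise → phonotactically illegal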